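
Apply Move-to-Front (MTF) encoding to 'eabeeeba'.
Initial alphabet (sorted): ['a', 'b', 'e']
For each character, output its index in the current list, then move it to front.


MTF encoding:
'e': index 2 in ['a', 'b', 'e'] -> ['e', 'a', 'b']
'a': index 1 in ['e', 'a', 'b'] -> ['a', 'e', 'b']
'b': index 2 in ['a', 'e', 'b'] -> ['b', 'a', 'e']
'e': index 2 in ['b', 'a', 'e'] -> ['e', 'b', 'a']
'e': index 0 in ['e', 'b', 'a'] -> ['e', 'b', 'a']
'e': index 0 in ['e', 'b', 'a'] -> ['e', 'b', 'a']
'b': index 1 in ['e', 'b', 'a'] -> ['b', 'e', 'a']
'a': index 2 in ['b', 'e', 'a'] -> ['a', 'b', 'e']


Output: [2, 1, 2, 2, 0, 0, 1, 2]


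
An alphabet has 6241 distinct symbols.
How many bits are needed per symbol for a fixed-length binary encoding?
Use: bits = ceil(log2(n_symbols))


log2(6241) = 12.6076
Bracket: 2^12 = 4096 < 6241 <= 2^13 = 8192
So ceil(log2(6241)) = 13

bits = ceil(log2(6241)) = ceil(12.6076) = 13 bits


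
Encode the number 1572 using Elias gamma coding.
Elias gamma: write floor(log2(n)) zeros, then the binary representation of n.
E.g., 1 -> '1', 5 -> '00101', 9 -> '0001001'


num_bits = floor(log2(1572)) + 1 = 11
leading_zeros = num_bits - 1 = 10
binary(1572) = 11000100100

Elias gamma(1572) = '0000000000' + '11000100100' = 000000000011000100100 (21 bits)


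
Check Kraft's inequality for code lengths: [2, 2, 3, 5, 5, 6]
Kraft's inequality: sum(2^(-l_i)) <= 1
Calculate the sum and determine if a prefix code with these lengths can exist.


Sum = 2^(-2) + 2^(-2) + 2^(-3) + 2^(-5) + 2^(-5) + 2^(-6)
    = 0.25 + 0.25 + 0.125 + 0.03125 + 0.03125 + 0.015625
    = 45/64 = 0.703125
Since 0.703125 <= 1, Kraft's inequality IS satisfied.
A prefix code with these lengths CAN exist.

Kraft sum = 0.703125. Satisfied.


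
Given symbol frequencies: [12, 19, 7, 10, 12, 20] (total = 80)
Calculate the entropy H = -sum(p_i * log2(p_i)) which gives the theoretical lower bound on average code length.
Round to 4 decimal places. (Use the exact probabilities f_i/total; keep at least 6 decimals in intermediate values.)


Per-symbol terms -p_i * log2(p_i) with p_i = f_i/80:
  p = 12/80 = 0.150000: log2(p) = -2.736966, -p*log2(p) = 0.410545
  p = 19/80 = 0.237500: log2(p) = -2.074001, -p*log2(p) = 0.492575
  p = 7/80 = 0.087500: log2(p) = -3.514573, -p*log2(p) = 0.307525
  p = 10/80 = 0.125000: log2(p) = -3.000000, -p*log2(p) = 0.375000
  p = 12/80 = 0.150000: log2(p) = -2.736966, -p*log2(p) = 0.410545
  p = 20/80 = 0.250000: log2(p) = -2.000000, -p*log2(p) = 0.500000
H = 0.410545 + 0.492575 + 0.307525 + 0.375000 + 0.410545 + 0.500000 = 2.496190

H = 2.4962 bits/symbol


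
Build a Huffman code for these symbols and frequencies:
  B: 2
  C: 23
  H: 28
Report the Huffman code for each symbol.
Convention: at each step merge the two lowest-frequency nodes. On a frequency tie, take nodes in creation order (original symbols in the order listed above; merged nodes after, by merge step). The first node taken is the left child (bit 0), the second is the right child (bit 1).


Huffman tree construction:
Step 1: Merge B(2) + C(23) = 25
Step 2: Merge (B+C)(25) + H(28) = 53
Read each symbol's code off the tree from the root (left child = 0, right child = 1).

Codes:
  B: 00 (length 2)
  C: 01 (length 2)
  H: 1 (length 1)
Average code length: 78/53 = 1.4717 bits/symbol


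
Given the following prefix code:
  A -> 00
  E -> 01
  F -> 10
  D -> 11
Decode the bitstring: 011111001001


Decoding step by step:
Bits 01 -> E
Bits 11 -> D
Bits 11 -> D
Bits 00 -> A
Bits 10 -> F
Bits 01 -> E


Decoded message: EDDAFE


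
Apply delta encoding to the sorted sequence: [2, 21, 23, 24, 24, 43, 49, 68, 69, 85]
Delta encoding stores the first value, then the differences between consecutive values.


First value: 2
Deltas:
  21 - 2 = 19
  23 - 21 = 2
  24 - 23 = 1
  24 - 24 = 0
  43 - 24 = 19
  49 - 43 = 6
  68 - 49 = 19
  69 - 68 = 1
  85 - 69 = 16


Delta encoded: [2, 19, 2, 1, 0, 19, 6, 19, 1, 16]


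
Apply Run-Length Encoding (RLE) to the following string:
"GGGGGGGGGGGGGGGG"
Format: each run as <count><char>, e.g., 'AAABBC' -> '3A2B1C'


Scanning runs left to right:
  i=0: run of 'G' x 16 -> '16G'

RLE = 16G


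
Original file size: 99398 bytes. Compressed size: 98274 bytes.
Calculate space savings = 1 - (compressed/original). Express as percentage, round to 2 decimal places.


ratio = compressed/original = 98274/99398 = 0.988692
savings = 1 - ratio = 1 - 0.988692 = 0.011308
as a percentage: 0.011308 * 100 = 1.13%

Space savings = 1 - 98274/99398 = 1.13%


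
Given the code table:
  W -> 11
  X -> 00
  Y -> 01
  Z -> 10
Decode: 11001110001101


Decoding:
11 -> W
00 -> X
11 -> W
10 -> Z
00 -> X
11 -> W
01 -> Y


Result: WXWZXWY


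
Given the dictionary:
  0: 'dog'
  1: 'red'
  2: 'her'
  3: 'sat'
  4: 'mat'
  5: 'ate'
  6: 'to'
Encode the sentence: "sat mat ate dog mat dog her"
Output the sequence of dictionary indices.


Look up each word in the dictionary:
  'sat' -> 3
  'mat' -> 4
  'ate' -> 5
  'dog' -> 0
  'mat' -> 4
  'dog' -> 0
  'her' -> 2

Encoded: [3, 4, 5, 0, 4, 0, 2]


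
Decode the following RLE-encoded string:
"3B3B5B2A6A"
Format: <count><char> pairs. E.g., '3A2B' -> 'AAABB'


Expanding each <count><char> pair:
  3B -> 'BBB'
  3B -> 'BBB'
  5B -> 'BBBBB'
  2A -> 'AA'
  6A -> 'AAAAAA'

Decoded = BBBBBBBBBBBAAAAAAAA


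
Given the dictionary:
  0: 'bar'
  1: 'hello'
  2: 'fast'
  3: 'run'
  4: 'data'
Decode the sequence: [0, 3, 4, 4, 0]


Look up each index in the dictionary:
  0 -> 'bar'
  3 -> 'run'
  4 -> 'data'
  4 -> 'data'
  0 -> 'bar'

Decoded: "bar run data data bar"


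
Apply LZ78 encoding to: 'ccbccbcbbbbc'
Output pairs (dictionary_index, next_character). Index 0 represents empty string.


LZ78 encoding steps:
Dictionary: {0: ''}
Step 1: w='' (idx 0), next='c' -> output (0, 'c'), add 'c' as idx 1
Step 2: w='c' (idx 1), next='b' -> output (1, 'b'), add 'cb' as idx 2
Step 3: w='c' (idx 1), next='c' -> output (1, 'c'), add 'cc' as idx 3
Step 4: w='' (idx 0), next='b' -> output (0, 'b'), add 'b' as idx 4
Step 5: w='cb' (idx 2), next='b' -> output (2, 'b'), add 'cbb' as idx 5
Step 6: w='b' (idx 4), next='b' -> output (4, 'b'), add 'bb' as idx 6
Step 7: w='c' (idx 1), end of input -> output (1, '')


Encoded: [(0, 'c'), (1, 'b'), (1, 'c'), (0, 'b'), (2, 'b'), (4, 'b'), (1, '')]


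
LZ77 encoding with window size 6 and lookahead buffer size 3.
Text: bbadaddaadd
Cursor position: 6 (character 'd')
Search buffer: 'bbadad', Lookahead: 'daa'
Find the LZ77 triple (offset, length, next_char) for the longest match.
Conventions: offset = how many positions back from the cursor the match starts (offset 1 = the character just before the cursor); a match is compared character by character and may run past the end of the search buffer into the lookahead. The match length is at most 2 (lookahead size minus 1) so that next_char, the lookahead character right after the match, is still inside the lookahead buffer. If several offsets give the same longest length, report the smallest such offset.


Try each offset into the search buffer:
  offset=1 (pos 5, char 'd'): match length 1
  offset=2 (pos 4, char 'a'): match length 0
  offset=3 (pos 3, char 'd'): match length 2
  offset=4 (pos 2, char 'a'): match length 0
  offset=5 (pos 1, char 'b'): match length 0
  offset=6 (pos 0, char 'b'): match length 0
Longest match has length 2 at offset 3.
next_char = character at position 6 + 2 = 8 -> 'a'

Best match: offset=3, length=2 (matching 'da' starting at position 3)
LZ77 triple: (3, 2, 'a')


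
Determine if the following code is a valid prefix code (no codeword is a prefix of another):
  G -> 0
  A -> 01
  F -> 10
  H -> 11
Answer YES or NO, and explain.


Checking each pair (does one codeword prefix another?):
  G='0' vs A='01': prefix -- VIOLATION

NO -- this is NOT a valid prefix code. G (0) is a prefix of A (01).


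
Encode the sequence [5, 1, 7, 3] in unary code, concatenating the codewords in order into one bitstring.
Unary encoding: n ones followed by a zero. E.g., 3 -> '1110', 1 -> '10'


Encode each number as n ones followed by a terminating 0:
  5 -> 111110 (6 bits)
  1 -> 10 (2 bits)
  7 -> 11111110 (8 bits)
  3 -> 1110 (4 bits)
Total length = 6 + 2 + 8 + 4 = 20 bits.

Unary([5, 1, 7, 3]) = 11111010111111101110 (20 bits)


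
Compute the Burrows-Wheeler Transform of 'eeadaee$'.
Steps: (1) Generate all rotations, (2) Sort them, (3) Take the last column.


Rotations (sorted):
  0: $eeadaee -> last char: e
  1: adaee$ee -> last char: e
  2: aee$eead -> last char: d
  3: daee$eea -> last char: a
  4: e$eeadae -> last char: e
  5: eadaee$e -> last char: e
  6: ee$eeada -> last char: a
  7: eeadaee$ -> last char: $


BWT = eedaeea$


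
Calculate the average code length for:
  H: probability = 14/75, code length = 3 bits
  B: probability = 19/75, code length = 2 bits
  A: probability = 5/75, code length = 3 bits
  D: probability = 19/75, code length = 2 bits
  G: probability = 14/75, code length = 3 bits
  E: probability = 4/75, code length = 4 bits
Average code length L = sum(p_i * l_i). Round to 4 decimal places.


Weighted contributions p_i * l_i:
  H: (14/75) * 3 = 42/75
  B: (19/75) * 2 = 38/75
  A: (5/75) * 3 = 15/75
  D: (19/75) * 2 = 38/75
  G: (14/75) * 3 = 42/75
  E: (4/75) * 4 = 16/75
Sum = (42 + 38 + 15 + 38 + 42 + 16)/75 = 191/75

L = 191/75 = 2.5467 bits/symbol


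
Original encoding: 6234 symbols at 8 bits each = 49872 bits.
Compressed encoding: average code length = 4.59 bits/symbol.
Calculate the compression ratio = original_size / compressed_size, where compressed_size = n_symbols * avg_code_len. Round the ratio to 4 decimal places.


original_size = n_symbols * orig_bits = 6234 * 8 = 49872 bits
compressed_size = n_symbols * avg_code_len = 6234 * 4.59 = 28614.06 bits
ratio = original_size / compressed_size = 49872 / 28614.06 = 1.7429

Compression ratio = 1.7429


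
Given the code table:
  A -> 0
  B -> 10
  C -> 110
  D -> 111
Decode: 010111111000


Decoding:
0 -> A
10 -> B
111 -> D
111 -> D
0 -> A
0 -> A
0 -> A


Result: ABDDAAA


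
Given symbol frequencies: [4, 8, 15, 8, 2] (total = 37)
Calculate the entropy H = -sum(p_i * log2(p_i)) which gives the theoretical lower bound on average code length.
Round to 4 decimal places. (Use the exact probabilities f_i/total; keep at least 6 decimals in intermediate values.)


Per-symbol terms -p_i * log2(p_i) with p_i = f_i/37:
  p = 4/37 = 0.108108: log2(p) = -3.209453, -p*log2(p) = 0.346968
  p = 8/37 = 0.216216: log2(p) = -2.209453, -p*log2(p) = 0.477720
  p = 15/37 = 0.405405: log2(p) = -1.302563, -p*log2(p) = 0.528066
  p = 8/37 = 0.216216: log2(p) = -2.209453, -p*log2(p) = 0.477720
  p = 2/37 = 0.054054: log2(p) = -4.209453, -p*log2(p) = 0.227538
H = 0.346968 + 0.477720 + 0.528066 + 0.477720 + 0.227538 = 2.058012

H = 2.058 bits/symbol


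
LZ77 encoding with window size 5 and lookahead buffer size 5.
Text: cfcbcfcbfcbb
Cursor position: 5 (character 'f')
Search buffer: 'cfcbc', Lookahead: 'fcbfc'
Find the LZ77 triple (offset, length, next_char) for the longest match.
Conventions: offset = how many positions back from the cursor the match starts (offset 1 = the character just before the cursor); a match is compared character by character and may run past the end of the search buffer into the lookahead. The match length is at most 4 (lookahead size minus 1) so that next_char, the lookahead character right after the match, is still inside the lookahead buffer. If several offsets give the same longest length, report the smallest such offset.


Try each offset into the search buffer:
  offset=1 (pos 4, char 'c'): match length 0
  offset=2 (pos 3, char 'b'): match length 0
  offset=3 (pos 2, char 'c'): match length 0
  offset=4 (pos 1, char 'f'): match length 3
  offset=5 (pos 0, char 'c'): match length 0
Longest match has length 3 at offset 4.
next_char = character at position 5 + 3 = 8 -> 'f'

Best match: offset=4, length=3 (matching 'fcb' starting at position 1)
LZ77 triple: (4, 3, 'f')


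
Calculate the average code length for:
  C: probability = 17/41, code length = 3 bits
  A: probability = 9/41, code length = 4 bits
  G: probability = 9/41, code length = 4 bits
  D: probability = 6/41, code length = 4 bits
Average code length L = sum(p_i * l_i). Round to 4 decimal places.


Weighted contributions p_i * l_i:
  C: (17/41) * 3 = 51/41
  A: (9/41) * 4 = 36/41
  G: (9/41) * 4 = 36/41
  D: (6/41) * 4 = 24/41
Sum = (51 + 36 + 36 + 24)/41 = 147/41

L = 147/41 = 3.5854 bits/symbol


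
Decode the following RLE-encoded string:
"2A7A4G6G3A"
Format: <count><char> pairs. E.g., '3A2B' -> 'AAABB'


Expanding each <count><char> pair:
  2A -> 'AA'
  7A -> 'AAAAAAA'
  4G -> 'GGGG'
  6G -> 'GGGGGG'
  3A -> 'AAA'

Decoded = AAAAAAAAAGGGGGGGGGGAAA


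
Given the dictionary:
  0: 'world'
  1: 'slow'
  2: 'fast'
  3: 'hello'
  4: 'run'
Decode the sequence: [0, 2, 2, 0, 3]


Look up each index in the dictionary:
  0 -> 'world'
  2 -> 'fast'
  2 -> 'fast'
  0 -> 'world'
  3 -> 'hello'

Decoded: "world fast fast world hello"


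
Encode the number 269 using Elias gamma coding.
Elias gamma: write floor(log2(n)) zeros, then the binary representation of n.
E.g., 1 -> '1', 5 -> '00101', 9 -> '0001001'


num_bits = floor(log2(269)) + 1 = 9
leading_zeros = num_bits - 1 = 8
binary(269) = 100001101

Elias gamma(269) = '00000000' + '100001101' = 00000000100001101 (17 bits)


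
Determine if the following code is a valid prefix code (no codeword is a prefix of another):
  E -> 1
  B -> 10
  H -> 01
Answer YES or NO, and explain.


Checking each pair (does one codeword prefix another?):
  E='1' vs B='10': prefix -- VIOLATION

NO -- this is NOT a valid prefix code. E (1) is a prefix of B (10).


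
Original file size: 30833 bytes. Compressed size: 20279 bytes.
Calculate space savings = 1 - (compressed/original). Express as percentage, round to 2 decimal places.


ratio = compressed/original = 20279/30833 = 0.657704
savings = 1 - ratio = 1 - 0.657704 = 0.342296
as a percentage: 0.342296 * 100 = 34.23%

Space savings = 1 - 20279/30833 = 34.23%


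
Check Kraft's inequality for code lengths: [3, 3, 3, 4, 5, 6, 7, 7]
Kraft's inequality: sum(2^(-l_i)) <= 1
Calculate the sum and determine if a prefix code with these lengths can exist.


Sum = 2^(-3) + 2^(-3) + 2^(-3) + 2^(-4) + 2^(-5) + 2^(-6) + 2^(-7) + 2^(-7)
    = 0.125 + 0.125 + 0.125 + 0.0625 + 0.03125 + 0.015625 + 0.0078125 + 0.0078125
    = 64/128 = 0.5
Since 0.5 <= 1, Kraft's inequality IS satisfied.
A prefix code with these lengths CAN exist.

Kraft sum = 0.5. Satisfied.


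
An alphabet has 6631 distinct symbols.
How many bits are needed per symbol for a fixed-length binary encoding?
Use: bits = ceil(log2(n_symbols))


log2(6631) = 12.695
Bracket: 2^12 = 4096 < 6631 <= 2^13 = 8192
So ceil(log2(6631)) = 13

bits = ceil(log2(6631)) = ceil(12.695) = 13 bits


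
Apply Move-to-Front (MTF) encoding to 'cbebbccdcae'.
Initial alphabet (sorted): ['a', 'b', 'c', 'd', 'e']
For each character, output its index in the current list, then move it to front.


MTF encoding:
'c': index 2 in ['a', 'b', 'c', 'd', 'e'] -> ['c', 'a', 'b', 'd', 'e']
'b': index 2 in ['c', 'a', 'b', 'd', 'e'] -> ['b', 'c', 'a', 'd', 'e']
'e': index 4 in ['b', 'c', 'a', 'd', 'e'] -> ['e', 'b', 'c', 'a', 'd']
'b': index 1 in ['e', 'b', 'c', 'a', 'd'] -> ['b', 'e', 'c', 'a', 'd']
'b': index 0 in ['b', 'e', 'c', 'a', 'd'] -> ['b', 'e', 'c', 'a', 'd']
'c': index 2 in ['b', 'e', 'c', 'a', 'd'] -> ['c', 'b', 'e', 'a', 'd']
'c': index 0 in ['c', 'b', 'e', 'a', 'd'] -> ['c', 'b', 'e', 'a', 'd']
'd': index 4 in ['c', 'b', 'e', 'a', 'd'] -> ['d', 'c', 'b', 'e', 'a']
'c': index 1 in ['d', 'c', 'b', 'e', 'a'] -> ['c', 'd', 'b', 'e', 'a']
'a': index 4 in ['c', 'd', 'b', 'e', 'a'] -> ['a', 'c', 'd', 'b', 'e']
'e': index 4 in ['a', 'c', 'd', 'b', 'e'] -> ['e', 'a', 'c', 'd', 'b']


Output: [2, 2, 4, 1, 0, 2, 0, 4, 1, 4, 4]


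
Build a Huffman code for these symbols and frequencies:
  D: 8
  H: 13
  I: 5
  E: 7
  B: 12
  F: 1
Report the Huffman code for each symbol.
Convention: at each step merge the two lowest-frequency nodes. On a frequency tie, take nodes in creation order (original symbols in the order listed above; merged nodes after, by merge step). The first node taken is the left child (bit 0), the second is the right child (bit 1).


Huffman tree construction:
Step 1: Merge F(1) + I(5) = 6
Step 2: Merge (F+I)(6) + E(7) = 13
Step 3: Merge D(8) + B(12) = 20
Step 4: Merge H(13) + ((F+I)+E)(13) = 26
Step 5: Merge (D+B)(20) + (H+((F+I)+E))(26) = 46
Read each symbol's code off the tree from the root (left child = 0, right child = 1).

Codes:
  D: 00 (length 2)
  H: 10 (length 2)
  I: 1101 (length 4)
  E: 111 (length 3)
  B: 01 (length 2)
  F: 1100 (length 4)
Average code length: 111/46 = 2.4130 bits/symbol


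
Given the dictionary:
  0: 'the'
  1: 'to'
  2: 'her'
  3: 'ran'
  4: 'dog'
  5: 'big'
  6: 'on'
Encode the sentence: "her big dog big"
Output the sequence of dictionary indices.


Look up each word in the dictionary:
  'her' -> 2
  'big' -> 5
  'dog' -> 4
  'big' -> 5

Encoded: [2, 5, 4, 5]


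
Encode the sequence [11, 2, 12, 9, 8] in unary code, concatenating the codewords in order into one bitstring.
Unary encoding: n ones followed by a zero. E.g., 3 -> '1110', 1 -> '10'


Encode each number as n ones followed by a terminating 0:
  11 -> 111111111110 (12 bits)
  2 -> 110 (3 bits)
  12 -> 1111111111110 (13 bits)
  9 -> 1111111110 (10 bits)
  8 -> 111111110 (9 bits)
Total length = 12 + 3 + 13 + 10 + 9 = 47 bits.

Unary([11, 2, 12, 9, 8]) = 11111111111011011111111111101111111110111111110 (47 bits)


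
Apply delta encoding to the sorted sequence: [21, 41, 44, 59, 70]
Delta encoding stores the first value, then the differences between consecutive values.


First value: 21
Deltas:
  41 - 21 = 20
  44 - 41 = 3
  59 - 44 = 15
  70 - 59 = 11


Delta encoded: [21, 20, 3, 15, 11]


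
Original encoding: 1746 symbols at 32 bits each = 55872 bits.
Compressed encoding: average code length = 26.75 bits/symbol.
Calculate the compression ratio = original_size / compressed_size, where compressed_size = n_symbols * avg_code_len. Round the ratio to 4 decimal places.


original_size = n_symbols * orig_bits = 1746 * 32 = 55872 bits
compressed_size = n_symbols * avg_code_len = 1746 * 26.75 = 46705.5 bits
ratio = original_size / compressed_size = 55872 / 46705.5 = 1.1963

Compression ratio = 1.1963


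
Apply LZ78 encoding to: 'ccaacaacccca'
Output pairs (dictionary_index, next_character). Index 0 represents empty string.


LZ78 encoding steps:
Dictionary: {0: ''}
Step 1: w='' (idx 0), next='c' -> output (0, 'c'), add 'c' as idx 1
Step 2: w='c' (idx 1), next='a' -> output (1, 'a'), add 'ca' as idx 2
Step 3: w='' (idx 0), next='a' -> output (0, 'a'), add 'a' as idx 3
Step 4: w='ca' (idx 2), next='a' -> output (2, 'a'), add 'caa' as idx 4
Step 5: w='c' (idx 1), next='c' -> output (1, 'c'), add 'cc' as idx 5
Step 6: w='cc' (idx 5), next='a' -> output (5, 'a'), add 'cca' as idx 6


Encoded: [(0, 'c'), (1, 'a'), (0, 'a'), (2, 'a'), (1, 'c'), (5, 'a')]


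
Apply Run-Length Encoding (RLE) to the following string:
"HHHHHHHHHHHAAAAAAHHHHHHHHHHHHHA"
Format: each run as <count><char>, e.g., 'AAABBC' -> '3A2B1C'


Scanning runs left to right:
  i=0: run of 'H' x 11 -> '11H'
  i=11: run of 'A' x 6 -> '6A'
  i=17: run of 'H' x 13 -> '13H'
  i=30: run of 'A' x 1 -> '1A'

RLE = 11H6A13H1A


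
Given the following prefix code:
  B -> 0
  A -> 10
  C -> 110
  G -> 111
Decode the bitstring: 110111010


Decoding step by step:
Bits 110 -> C
Bits 111 -> G
Bits 0 -> B
Bits 10 -> A


Decoded message: CGBA


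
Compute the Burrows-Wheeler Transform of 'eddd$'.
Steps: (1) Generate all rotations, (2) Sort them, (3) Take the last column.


Rotations (sorted):
  0: $eddd -> last char: d
  1: d$edd -> last char: d
  2: dd$ed -> last char: d
  3: ddd$e -> last char: e
  4: eddd$ -> last char: $


BWT = ddde$


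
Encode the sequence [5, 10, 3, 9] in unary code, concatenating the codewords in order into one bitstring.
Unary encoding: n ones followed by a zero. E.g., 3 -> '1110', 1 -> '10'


Encode each number as n ones followed by a terminating 0:
  5 -> 111110 (6 bits)
  10 -> 11111111110 (11 bits)
  3 -> 1110 (4 bits)
  9 -> 1111111110 (10 bits)
Total length = 6 + 11 + 4 + 10 = 31 bits.

Unary([5, 10, 3, 9]) = 1111101111111111011101111111110 (31 bits)


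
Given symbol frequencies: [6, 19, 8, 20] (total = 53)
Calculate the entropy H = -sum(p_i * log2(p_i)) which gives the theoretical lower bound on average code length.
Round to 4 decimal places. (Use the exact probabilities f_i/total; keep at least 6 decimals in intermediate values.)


Per-symbol terms -p_i * log2(p_i) with p_i = f_i/53:
  p = 6/53 = 0.113208: log2(p) = -3.142958, -p*log2(p) = 0.355807
  p = 19/53 = 0.358491: log2(p) = -1.479993, -p*log2(p) = 0.530564
  p = 8/53 = 0.150943: log2(p) = -2.727920, -p*log2(p) = 0.411762
  p = 20/53 = 0.377358: log2(p) = -1.405992, -p*log2(p) = 0.530563
H = 0.355807 + 0.530564 + 0.411762 + 0.530563 = 1.828696

H = 1.8287 bits/symbol


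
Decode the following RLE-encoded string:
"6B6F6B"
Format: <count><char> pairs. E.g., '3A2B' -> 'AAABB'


Expanding each <count><char> pair:
  6B -> 'BBBBBB'
  6F -> 'FFFFFF'
  6B -> 'BBBBBB'

Decoded = BBBBBBFFFFFFBBBBBB


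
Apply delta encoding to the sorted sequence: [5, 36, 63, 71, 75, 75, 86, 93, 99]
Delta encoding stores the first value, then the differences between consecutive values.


First value: 5
Deltas:
  36 - 5 = 31
  63 - 36 = 27
  71 - 63 = 8
  75 - 71 = 4
  75 - 75 = 0
  86 - 75 = 11
  93 - 86 = 7
  99 - 93 = 6


Delta encoded: [5, 31, 27, 8, 4, 0, 11, 7, 6]


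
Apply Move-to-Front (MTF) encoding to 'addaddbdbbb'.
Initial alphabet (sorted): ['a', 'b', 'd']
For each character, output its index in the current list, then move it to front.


MTF encoding:
'a': index 0 in ['a', 'b', 'd'] -> ['a', 'b', 'd']
'd': index 2 in ['a', 'b', 'd'] -> ['d', 'a', 'b']
'd': index 0 in ['d', 'a', 'b'] -> ['d', 'a', 'b']
'a': index 1 in ['d', 'a', 'b'] -> ['a', 'd', 'b']
'd': index 1 in ['a', 'd', 'b'] -> ['d', 'a', 'b']
'd': index 0 in ['d', 'a', 'b'] -> ['d', 'a', 'b']
'b': index 2 in ['d', 'a', 'b'] -> ['b', 'd', 'a']
'd': index 1 in ['b', 'd', 'a'] -> ['d', 'b', 'a']
'b': index 1 in ['d', 'b', 'a'] -> ['b', 'd', 'a']
'b': index 0 in ['b', 'd', 'a'] -> ['b', 'd', 'a']
'b': index 0 in ['b', 'd', 'a'] -> ['b', 'd', 'a']


Output: [0, 2, 0, 1, 1, 0, 2, 1, 1, 0, 0]


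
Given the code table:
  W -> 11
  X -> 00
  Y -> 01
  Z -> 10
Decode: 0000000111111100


Decoding:
00 -> X
00 -> X
00 -> X
01 -> Y
11 -> W
11 -> W
11 -> W
00 -> X


Result: XXXYWWWX


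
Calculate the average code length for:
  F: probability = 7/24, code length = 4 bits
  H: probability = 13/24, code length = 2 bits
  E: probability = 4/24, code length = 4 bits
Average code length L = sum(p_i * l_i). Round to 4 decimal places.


Weighted contributions p_i * l_i:
  F: (7/24) * 4 = 28/24
  H: (13/24) * 2 = 26/24
  E: (4/24) * 4 = 16/24
Sum = (28 + 26 + 16)/24 = 70/24

L = 70/24 = 2.9167 bits/symbol


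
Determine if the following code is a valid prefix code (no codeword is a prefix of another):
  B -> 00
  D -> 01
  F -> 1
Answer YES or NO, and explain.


Checking each pair (does one codeword prefix another?):
  B='00' vs D='01': no prefix
  B='00' vs F='1': no prefix
  D='01' vs B='00': no prefix
  D='01' vs F='1': no prefix
  F='1' vs B='00': no prefix
  F='1' vs D='01': no prefix
No violation found over all pairs.

YES -- this is a valid prefix code. No codeword is a prefix of any other codeword.


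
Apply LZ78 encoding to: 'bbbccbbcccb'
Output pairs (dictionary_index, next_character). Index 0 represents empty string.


LZ78 encoding steps:
Dictionary: {0: ''}
Step 1: w='' (idx 0), next='b' -> output (0, 'b'), add 'b' as idx 1
Step 2: w='b' (idx 1), next='b' -> output (1, 'b'), add 'bb' as idx 2
Step 3: w='' (idx 0), next='c' -> output (0, 'c'), add 'c' as idx 3
Step 4: w='c' (idx 3), next='b' -> output (3, 'b'), add 'cb' as idx 4
Step 5: w='b' (idx 1), next='c' -> output (1, 'c'), add 'bc' as idx 5
Step 6: w='c' (idx 3), next='c' -> output (3, 'c'), add 'cc' as idx 6
Step 7: w='b' (idx 1), end of input -> output (1, '')


Encoded: [(0, 'b'), (1, 'b'), (0, 'c'), (3, 'b'), (1, 'c'), (3, 'c'), (1, '')]


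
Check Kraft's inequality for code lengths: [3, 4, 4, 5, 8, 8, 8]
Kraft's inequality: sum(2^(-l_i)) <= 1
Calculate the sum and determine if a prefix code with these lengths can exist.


Sum = 2^(-3) + 2^(-4) + 2^(-4) + 2^(-5) + 2^(-8) + 2^(-8) + 2^(-8)
    = 0.125 + 0.0625 + 0.0625 + 0.03125 + 0.00390625 + 0.00390625 + 0.00390625
    = 75/256 = 0.29296875
Since 0.29296875 <= 1, Kraft's inequality IS satisfied.
A prefix code with these lengths CAN exist.

Kraft sum = 0.29296875. Satisfied.


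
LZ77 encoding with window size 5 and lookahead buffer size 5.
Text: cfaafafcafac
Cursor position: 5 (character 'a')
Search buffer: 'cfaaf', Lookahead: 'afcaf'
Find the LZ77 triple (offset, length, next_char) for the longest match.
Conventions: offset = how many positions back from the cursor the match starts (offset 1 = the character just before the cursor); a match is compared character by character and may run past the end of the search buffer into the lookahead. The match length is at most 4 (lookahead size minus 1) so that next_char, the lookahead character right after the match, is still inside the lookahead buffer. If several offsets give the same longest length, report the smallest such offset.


Try each offset into the search buffer:
  offset=1 (pos 4, char 'f'): match length 0
  offset=2 (pos 3, char 'a'): match length 2
  offset=3 (pos 2, char 'a'): match length 1
  offset=4 (pos 1, char 'f'): match length 0
  offset=5 (pos 0, char 'c'): match length 0
Longest match has length 2 at offset 2.
next_char = character at position 5 + 2 = 7 -> 'c'

Best match: offset=2, length=2 (matching 'af' starting at position 3)
LZ77 triple: (2, 2, 'c')


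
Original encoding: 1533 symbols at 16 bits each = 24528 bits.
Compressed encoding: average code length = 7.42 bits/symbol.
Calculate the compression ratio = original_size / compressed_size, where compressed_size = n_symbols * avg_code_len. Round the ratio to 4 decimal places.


original_size = n_symbols * orig_bits = 1533 * 16 = 24528 bits
compressed_size = n_symbols * avg_code_len = 1533 * 7.42 = 11374.86 bits
ratio = original_size / compressed_size = 24528 / 11374.86 = 2.1563

Compression ratio = 2.1563


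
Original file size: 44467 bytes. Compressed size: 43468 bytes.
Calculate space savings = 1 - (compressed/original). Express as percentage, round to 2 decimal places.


ratio = compressed/original = 43468/44467 = 0.977534
savings = 1 - ratio = 1 - 0.977534 = 0.022466
as a percentage: 0.022466 * 100 = 2.25%

Space savings = 1 - 43468/44467 = 2.25%


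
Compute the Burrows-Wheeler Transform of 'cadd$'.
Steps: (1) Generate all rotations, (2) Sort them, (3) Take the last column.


Rotations (sorted):
  0: $cadd -> last char: d
  1: add$c -> last char: c
  2: cadd$ -> last char: $
  3: d$cad -> last char: d
  4: dd$ca -> last char: a


BWT = dc$da


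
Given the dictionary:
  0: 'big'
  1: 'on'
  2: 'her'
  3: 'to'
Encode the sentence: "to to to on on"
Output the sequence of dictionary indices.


Look up each word in the dictionary:
  'to' -> 3
  'to' -> 3
  'to' -> 3
  'on' -> 1
  'on' -> 1

Encoded: [3, 3, 3, 1, 1]


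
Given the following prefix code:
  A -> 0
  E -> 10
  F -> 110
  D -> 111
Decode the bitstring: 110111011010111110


Decoding step by step:
Bits 110 -> F
Bits 111 -> D
Bits 0 -> A
Bits 110 -> F
Bits 10 -> E
Bits 111 -> D
Bits 110 -> F


Decoded message: FDAFEDF


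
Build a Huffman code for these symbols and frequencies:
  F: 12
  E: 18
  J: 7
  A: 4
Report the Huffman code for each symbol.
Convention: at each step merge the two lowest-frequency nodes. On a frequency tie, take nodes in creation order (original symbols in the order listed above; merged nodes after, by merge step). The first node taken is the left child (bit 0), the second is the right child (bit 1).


Huffman tree construction:
Step 1: Merge A(4) + J(7) = 11
Step 2: Merge (A+J)(11) + F(12) = 23
Step 3: Merge E(18) + ((A+J)+F)(23) = 41
Read each symbol's code off the tree from the root (left child = 0, right child = 1).

Codes:
  F: 11 (length 2)
  E: 0 (length 1)
  J: 101 (length 3)
  A: 100 (length 3)
Average code length: 75/41 = 1.8293 bits/symbol


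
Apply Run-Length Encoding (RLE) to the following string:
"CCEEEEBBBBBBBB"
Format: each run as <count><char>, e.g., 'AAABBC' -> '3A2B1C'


Scanning runs left to right:
  i=0: run of 'C' x 2 -> '2C'
  i=2: run of 'E' x 4 -> '4E'
  i=6: run of 'B' x 8 -> '8B'

RLE = 2C4E8B


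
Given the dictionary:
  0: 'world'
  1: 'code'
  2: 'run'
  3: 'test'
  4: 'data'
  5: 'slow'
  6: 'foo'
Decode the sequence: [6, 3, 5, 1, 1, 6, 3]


Look up each index in the dictionary:
  6 -> 'foo'
  3 -> 'test'
  5 -> 'slow'
  1 -> 'code'
  1 -> 'code'
  6 -> 'foo'
  3 -> 'test'

Decoded: "foo test slow code code foo test"


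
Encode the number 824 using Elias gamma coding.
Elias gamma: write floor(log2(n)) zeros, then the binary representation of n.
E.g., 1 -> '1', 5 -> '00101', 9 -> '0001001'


num_bits = floor(log2(824)) + 1 = 10
leading_zeros = num_bits - 1 = 9
binary(824) = 1100111000

Elias gamma(824) = '000000000' + '1100111000' = 0000000001100111000 (19 bits)


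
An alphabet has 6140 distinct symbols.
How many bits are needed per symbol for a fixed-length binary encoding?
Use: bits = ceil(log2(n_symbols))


log2(6140) = 12.584
Bracket: 2^12 = 4096 < 6140 <= 2^13 = 8192
So ceil(log2(6140)) = 13

bits = ceil(log2(6140)) = ceil(12.584) = 13 bits


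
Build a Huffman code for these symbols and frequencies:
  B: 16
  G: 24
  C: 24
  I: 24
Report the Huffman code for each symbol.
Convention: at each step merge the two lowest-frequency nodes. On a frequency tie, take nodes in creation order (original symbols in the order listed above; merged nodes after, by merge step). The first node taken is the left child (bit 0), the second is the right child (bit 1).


Huffman tree construction:
Step 1: Merge B(16) + G(24) = 40
Step 2: Merge C(24) + I(24) = 48
Step 3: Merge (B+G)(40) + (C+I)(48) = 88
Read each symbol's code off the tree from the root (left child = 0, right child = 1).

Codes:
  B: 00 (length 2)
  G: 01 (length 2)
  C: 10 (length 2)
  I: 11 (length 2)
Average code length: 176/88 = 2.0000 bits/symbol


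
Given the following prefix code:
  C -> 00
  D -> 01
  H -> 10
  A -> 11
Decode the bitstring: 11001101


Decoding step by step:
Bits 11 -> A
Bits 00 -> C
Bits 11 -> A
Bits 01 -> D


Decoded message: ACAD


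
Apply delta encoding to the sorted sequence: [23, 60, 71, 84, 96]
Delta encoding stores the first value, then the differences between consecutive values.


First value: 23
Deltas:
  60 - 23 = 37
  71 - 60 = 11
  84 - 71 = 13
  96 - 84 = 12


Delta encoded: [23, 37, 11, 13, 12]


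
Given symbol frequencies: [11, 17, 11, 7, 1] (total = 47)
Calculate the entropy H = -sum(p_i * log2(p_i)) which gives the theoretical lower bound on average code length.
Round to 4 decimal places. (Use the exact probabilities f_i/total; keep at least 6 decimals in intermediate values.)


Per-symbol terms -p_i * log2(p_i) with p_i = f_i/47:
  p = 11/47 = 0.234043: log2(p) = -2.095157, -p*log2(p) = 0.490356
  p = 17/47 = 0.361702: log2(p) = -1.467126, -p*log2(p) = 0.530663
  p = 11/47 = 0.234043: log2(p) = -2.095157, -p*log2(p) = 0.490356
  p = 7/47 = 0.148936: log2(p) = -2.747234, -p*log2(p) = 0.409163
  p = 1/47 = 0.021277: log2(p) = -5.554589, -p*log2(p) = 0.118183
H = 0.490356 + 0.530663 + 0.490356 + 0.409163 + 0.118183 = 2.038721

H = 2.0387 bits/symbol


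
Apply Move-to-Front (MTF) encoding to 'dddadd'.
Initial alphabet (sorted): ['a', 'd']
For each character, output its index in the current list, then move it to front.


MTF encoding:
'd': index 1 in ['a', 'd'] -> ['d', 'a']
'd': index 0 in ['d', 'a'] -> ['d', 'a']
'd': index 0 in ['d', 'a'] -> ['d', 'a']
'a': index 1 in ['d', 'a'] -> ['a', 'd']
'd': index 1 in ['a', 'd'] -> ['d', 'a']
'd': index 0 in ['d', 'a'] -> ['d', 'a']


Output: [1, 0, 0, 1, 1, 0]


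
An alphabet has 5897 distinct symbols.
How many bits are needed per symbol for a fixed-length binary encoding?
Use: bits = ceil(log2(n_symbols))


log2(5897) = 12.5258
Bracket: 2^12 = 4096 < 5897 <= 2^13 = 8192
So ceil(log2(5897)) = 13

bits = ceil(log2(5897)) = ceil(12.5258) = 13 bits


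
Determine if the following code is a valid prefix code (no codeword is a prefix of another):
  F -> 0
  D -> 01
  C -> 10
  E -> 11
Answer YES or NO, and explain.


Checking each pair (does one codeword prefix another?):
  F='0' vs D='01': prefix -- VIOLATION

NO -- this is NOT a valid prefix code. F (0) is a prefix of D (01).


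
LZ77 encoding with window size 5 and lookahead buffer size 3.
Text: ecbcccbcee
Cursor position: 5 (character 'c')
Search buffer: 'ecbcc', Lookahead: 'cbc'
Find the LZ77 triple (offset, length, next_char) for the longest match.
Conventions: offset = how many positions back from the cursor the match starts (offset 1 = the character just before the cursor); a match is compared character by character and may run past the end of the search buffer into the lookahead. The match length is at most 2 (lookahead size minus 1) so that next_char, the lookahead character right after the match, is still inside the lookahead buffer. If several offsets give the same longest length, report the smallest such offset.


Try each offset into the search buffer:
  offset=1 (pos 4, char 'c'): match length 1
  offset=2 (pos 3, char 'c'): match length 1
  offset=3 (pos 2, char 'b'): match length 0
  offset=4 (pos 1, char 'c'): match length 2
  offset=5 (pos 0, char 'e'): match length 0
Longest match has length 2 at offset 4.
next_char = character at position 5 + 2 = 7 -> 'c'

Best match: offset=4, length=2 (matching 'cb' starting at position 1)
LZ77 triple: (4, 2, 'c')


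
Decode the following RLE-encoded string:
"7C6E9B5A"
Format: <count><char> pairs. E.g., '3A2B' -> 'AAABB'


Expanding each <count><char> pair:
  7C -> 'CCCCCCC'
  6E -> 'EEEEEE'
  9B -> 'BBBBBBBBB'
  5A -> 'AAAAA'

Decoded = CCCCCCCEEEEEEBBBBBBBBBAAAAA


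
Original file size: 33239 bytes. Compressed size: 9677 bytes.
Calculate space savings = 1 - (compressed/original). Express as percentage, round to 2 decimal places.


ratio = compressed/original = 9677/33239 = 0.291134
savings = 1 - ratio = 1 - 0.291134 = 0.708866
as a percentage: 0.708866 * 100 = 70.89%

Space savings = 1 - 9677/33239 = 70.89%


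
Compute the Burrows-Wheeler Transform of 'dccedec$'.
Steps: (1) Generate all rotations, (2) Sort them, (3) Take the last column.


Rotations (sorted):
  0: $dccedec -> last char: c
  1: c$dccede -> last char: e
  2: ccedec$d -> last char: d
  3: cedec$dc -> last char: c
  4: dccedec$ -> last char: $
  5: dec$dcce -> last char: e
  6: ec$dcced -> last char: d
  7: edec$dcc -> last char: c


BWT = cedc$edc


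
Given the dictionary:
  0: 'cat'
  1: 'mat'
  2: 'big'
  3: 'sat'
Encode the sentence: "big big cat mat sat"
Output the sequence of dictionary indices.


Look up each word in the dictionary:
  'big' -> 2
  'big' -> 2
  'cat' -> 0
  'mat' -> 1
  'sat' -> 3

Encoded: [2, 2, 0, 1, 3]


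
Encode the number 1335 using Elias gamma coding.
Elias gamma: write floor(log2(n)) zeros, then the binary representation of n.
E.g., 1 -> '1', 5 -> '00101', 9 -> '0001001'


num_bits = floor(log2(1335)) + 1 = 11
leading_zeros = num_bits - 1 = 10
binary(1335) = 10100110111

Elias gamma(1335) = '0000000000' + '10100110111' = 000000000010100110111 (21 bits)


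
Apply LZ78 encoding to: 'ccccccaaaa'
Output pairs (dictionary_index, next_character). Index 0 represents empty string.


LZ78 encoding steps:
Dictionary: {0: ''}
Step 1: w='' (idx 0), next='c' -> output (0, 'c'), add 'c' as idx 1
Step 2: w='c' (idx 1), next='c' -> output (1, 'c'), add 'cc' as idx 2
Step 3: w='cc' (idx 2), next='c' -> output (2, 'c'), add 'ccc' as idx 3
Step 4: w='' (idx 0), next='a' -> output (0, 'a'), add 'a' as idx 4
Step 5: w='a' (idx 4), next='a' -> output (4, 'a'), add 'aa' as idx 5
Step 6: w='a' (idx 4), end of input -> output (4, '')


Encoded: [(0, 'c'), (1, 'c'), (2, 'c'), (0, 'a'), (4, 'a'), (4, '')]


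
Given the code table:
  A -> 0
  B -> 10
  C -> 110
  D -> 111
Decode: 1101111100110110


Decoding:
110 -> C
111 -> D
110 -> C
0 -> A
110 -> C
110 -> C


Result: CDCACC


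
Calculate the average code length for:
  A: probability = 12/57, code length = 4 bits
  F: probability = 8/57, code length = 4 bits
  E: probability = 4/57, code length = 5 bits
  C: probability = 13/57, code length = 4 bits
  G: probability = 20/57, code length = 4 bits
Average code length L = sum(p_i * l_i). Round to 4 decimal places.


Weighted contributions p_i * l_i:
  A: (12/57) * 4 = 48/57
  F: (8/57) * 4 = 32/57
  E: (4/57) * 5 = 20/57
  C: (13/57) * 4 = 52/57
  G: (20/57) * 4 = 80/57
Sum = (48 + 32 + 20 + 52 + 80)/57 = 232/57

L = 232/57 = 4.0702 bits/symbol


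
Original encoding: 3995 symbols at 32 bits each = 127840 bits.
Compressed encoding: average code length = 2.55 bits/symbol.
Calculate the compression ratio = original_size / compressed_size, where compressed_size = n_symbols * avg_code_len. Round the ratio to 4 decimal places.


original_size = n_symbols * orig_bits = 3995 * 32 = 127840 bits
compressed_size = n_symbols * avg_code_len = 3995 * 2.55 = 10187.25 bits
ratio = original_size / compressed_size = 127840 / 10187.25 = 12.549

Compression ratio = 12.549


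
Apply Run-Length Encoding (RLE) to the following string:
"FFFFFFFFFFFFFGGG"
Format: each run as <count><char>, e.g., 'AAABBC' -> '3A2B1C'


Scanning runs left to right:
  i=0: run of 'F' x 13 -> '13F'
  i=13: run of 'G' x 3 -> '3G'

RLE = 13F3G


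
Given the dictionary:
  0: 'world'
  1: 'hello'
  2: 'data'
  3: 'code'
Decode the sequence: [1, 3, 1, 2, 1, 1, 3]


Look up each index in the dictionary:
  1 -> 'hello'
  3 -> 'code'
  1 -> 'hello'
  2 -> 'data'
  1 -> 'hello'
  1 -> 'hello'
  3 -> 'code'

Decoded: "hello code hello data hello hello code"


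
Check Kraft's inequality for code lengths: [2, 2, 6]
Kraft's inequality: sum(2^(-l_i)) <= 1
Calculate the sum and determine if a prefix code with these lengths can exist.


Sum = 2^(-2) + 2^(-2) + 2^(-6)
    = 0.25 + 0.25 + 0.015625
    = 33/64 = 0.515625
Since 0.515625 <= 1, Kraft's inequality IS satisfied.
A prefix code with these lengths CAN exist.

Kraft sum = 0.515625. Satisfied.


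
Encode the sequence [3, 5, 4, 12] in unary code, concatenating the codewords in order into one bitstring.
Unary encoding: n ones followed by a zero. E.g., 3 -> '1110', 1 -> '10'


Encode each number as n ones followed by a terminating 0:
  3 -> 1110 (4 bits)
  5 -> 111110 (6 bits)
  4 -> 11110 (5 bits)
  12 -> 1111111111110 (13 bits)
Total length = 4 + 6 + 5 + 13 = 28 bits.

Unary([3, 5, 4, 12]) = 1110111110111101111111111110 (28 bits)


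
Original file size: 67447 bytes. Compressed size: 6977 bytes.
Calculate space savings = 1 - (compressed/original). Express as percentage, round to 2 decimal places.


ratio = compressed/original = 6977/67447 = 0.103444
savings = 1 - ratio = 1 - 0.103444 = 0.896556
as a percentage: 0.896556 * 100 = 89.66%

Space savings = 1 - 6977/67447 = 89.66%


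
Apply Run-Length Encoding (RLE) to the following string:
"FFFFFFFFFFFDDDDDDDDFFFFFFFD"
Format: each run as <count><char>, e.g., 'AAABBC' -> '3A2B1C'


Scanning runs left to right:
  i=0: run of 'F' x 11 -> '11F'
  i=11: run of 'D' x 8 -> '8D'
  i=19: run of 'F' x 7 -> '7F'
  i=26: run of 'D' x 1 -> '1D'

RLE = 11F8D7F1D


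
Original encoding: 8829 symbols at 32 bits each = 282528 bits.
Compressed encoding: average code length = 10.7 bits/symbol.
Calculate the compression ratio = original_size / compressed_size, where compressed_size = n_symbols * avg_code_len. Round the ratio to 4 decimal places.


original_size = n_symbols * orig_bits = 8829 * 32 = 282528 bits
compressed_size = n_symbols * avg_code_len = 8829 * 10.7 = 94470.3 bits
ratio = original_size / compressed_size = 282528 / 94470.3 = 2.9907

Compression ratio = 2.9907
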